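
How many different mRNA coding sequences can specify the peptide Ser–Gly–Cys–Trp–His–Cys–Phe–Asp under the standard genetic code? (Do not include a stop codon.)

768

Ser: 6 codons.
Gly: 4 codons.
Cys: 2 codons.
Trp: 1 codon.
His: 2 codons.
Cys: 2 codons.
Phe: 2 codons.
Asp: 2 codons.
6 × 4 × 2 × 1 × 2 × 2 × 2 × 2 = 768.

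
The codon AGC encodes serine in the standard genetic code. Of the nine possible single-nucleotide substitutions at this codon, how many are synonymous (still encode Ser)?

1

Position 1: none → 0 synonymous.
Position 2: none → 0 synonymous.
Position 3: AGU → 1 synonymous.
Total: 0 + 0 + 1 = 1.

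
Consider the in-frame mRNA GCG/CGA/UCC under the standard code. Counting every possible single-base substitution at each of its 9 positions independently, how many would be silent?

10

Codon 1 (GCG, Ala): 3 synonymous substitutions.
Codon 2 (CGA, Arg): 4 synonymous substitutions.
Codon 3 (UCC, Ser): 3 synonymous substitutions.
Total: 3 + 4 + 3 = 10.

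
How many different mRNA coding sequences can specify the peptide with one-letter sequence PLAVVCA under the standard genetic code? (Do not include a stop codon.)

Pro: 4 codons.
Leu: 6 codons.
Ala: 4 codons.
Val: 4 codons.
Val: 4 codons.
Cys: 2 codons.
Ala: 4 codons.
4 × 6 × 4 × 4 × 4 × 2 × 4 = 12288.

12288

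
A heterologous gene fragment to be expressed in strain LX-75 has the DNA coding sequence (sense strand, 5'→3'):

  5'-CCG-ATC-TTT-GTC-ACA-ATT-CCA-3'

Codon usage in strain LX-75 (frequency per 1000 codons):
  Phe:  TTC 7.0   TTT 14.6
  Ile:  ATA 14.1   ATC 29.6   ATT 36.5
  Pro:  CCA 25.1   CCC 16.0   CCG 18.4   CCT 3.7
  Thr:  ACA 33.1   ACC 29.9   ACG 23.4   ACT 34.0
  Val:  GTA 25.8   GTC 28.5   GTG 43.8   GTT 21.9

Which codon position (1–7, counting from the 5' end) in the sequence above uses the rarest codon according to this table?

Codon 1 CCG (Pro): 18.4 per 1000.
Codon 2 ATC (Ile): 29.6 per 1000.
Codon 3 TTT (Phe): 14.6 per 1000.
Codon 4 GTC (Val): 28.5 per 1000.
Codon 5 ACA (Thr): 33.1 per 1000.
Codon 6 ATT (Ile): 36.5 per 1000.
Codon 7 CCA (Pro): 25.1 per 1000.
Lowest frequency is 14.6 at codon 3.

3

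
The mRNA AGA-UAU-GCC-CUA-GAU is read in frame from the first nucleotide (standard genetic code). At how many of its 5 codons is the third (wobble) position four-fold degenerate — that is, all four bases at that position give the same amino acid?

2

Codon 1 AGA (Arg): third position 2-fold.
Codon 2 UAU (Tyr): third position 2-fold.
Codon 3 GCC (Ala): third position 4-fold.
Codon 4 CUA (Leu): third position 4-fold.
Codon 5 GAU (Asp): third position 2-fold.
Four-fold degenerate third positions: 2.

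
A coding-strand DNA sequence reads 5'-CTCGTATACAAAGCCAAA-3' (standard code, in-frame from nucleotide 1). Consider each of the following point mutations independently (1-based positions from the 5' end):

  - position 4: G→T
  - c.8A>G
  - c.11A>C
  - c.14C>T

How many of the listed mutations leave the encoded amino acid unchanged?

Codon 2: GTA (Val) → TTA (Leu) — missense.
Codon 3: TAC (Tyr) → TGC (Cys) — missense.
Codon 4: AAA (Lys) → ACA (Thr) — missense.
Codon 5: GCC (Ala) → GTC (Val) — missense.
Synonymous: 0 of 4.

0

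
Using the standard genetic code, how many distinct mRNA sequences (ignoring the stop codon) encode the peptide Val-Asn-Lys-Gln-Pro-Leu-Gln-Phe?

3072

Val: 4 codons.
Asn: 2 codons.
Lys: 2 codons.
Gln: 2 codons.
Pro: 4 codons.
Leu: 6 codons.
Gln: 2 codons.
Phe: 2 codons.
4 × 2 × 2 × 2 × 4 × 6 × 2 × 2 = 3072.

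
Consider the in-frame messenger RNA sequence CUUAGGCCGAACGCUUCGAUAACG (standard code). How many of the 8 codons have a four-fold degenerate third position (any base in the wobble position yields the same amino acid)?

5

Codon 1 CUU (Leu): third position 4-fold.
Codon 2 AGG (Arg): third position 2-fold.
Codon 3 CCG (Pro): third position 4-fold.
Codon 4 AAC (Asn): third position 2-fold.
Codon 5 GCU (Ala): third position 4-fold.
Codon 6 UCG (Ser): third position 4-fold.
Codon 7 AUA (Ile): third position 3-fold.
Codon 8 ACG (Thr): third position 4-fold.
Four-fold degenerate third positions: 5.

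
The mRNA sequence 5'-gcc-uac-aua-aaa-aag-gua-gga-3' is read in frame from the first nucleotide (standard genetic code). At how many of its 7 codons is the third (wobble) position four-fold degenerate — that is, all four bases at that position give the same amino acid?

Codon 1 GCC (Ala): third position 4-fold.
Codon 2 UAC (Tyr): third position 2-fold.
Codon 3 AUA (Ile): third position 3-fold.
Codon 4 AAA (Lys): third position 2-fold.
Codon 5 AAG (Lys): third position 2-fold.
Codon 6 GUA (Val): third position 4-fold.
Codon 7 GGA (Gly): third position 4-fold.
Four-fold degenerate third positions: 3.

3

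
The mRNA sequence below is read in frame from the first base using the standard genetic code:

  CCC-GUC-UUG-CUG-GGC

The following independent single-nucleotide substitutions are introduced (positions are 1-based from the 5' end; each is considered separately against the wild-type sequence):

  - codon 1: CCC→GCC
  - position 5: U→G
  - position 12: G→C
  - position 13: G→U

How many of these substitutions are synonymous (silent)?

1

Codon 1: CCC (Pro) → GCC (Ala) — missense.
Codon 2: GUC (Val) → GGC (Gly) — missense.
Codon 4: CUG (Leu) → CUC (Leu) — synonymous.
Codon 5: GGC (Gly) → UGC (Cys) — missense.
Synonymous: 1 of 4.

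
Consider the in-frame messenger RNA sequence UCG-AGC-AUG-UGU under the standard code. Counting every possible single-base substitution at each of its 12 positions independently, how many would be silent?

Codon 1 (UCG, Ser): 3 synonymous substitutions.
Codon 2 (AGC, Ser): 1 synonymous substitution.
Codon 3 (AUG, Met): 0 synonymous substitutions.
Codon 4 (UGU, Cys): 1 synonymous substitution.
Total: 3 + 1 + 0 + 1 = 5.

5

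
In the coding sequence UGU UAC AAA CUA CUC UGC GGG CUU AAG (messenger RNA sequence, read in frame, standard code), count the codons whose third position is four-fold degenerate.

Codon 1 UGU (Cys): third position 2-fold.
Codon 2 UAC (Tyr): third position 2-fold.
Codon 3 AAA (Lys): third position 2-fold.
Codon 4 CUA (Leu): third position 4-fold.
Codon 5 CUC (Leu): third position 4-fold.
Codon 6 UGC (Cys): third position 2-fold.
Codon 7 GGG (Gly): third position 4-fold.
Codon 8 CUU (Leu): third position 4-fold.
Codon 9 AAG (Lys): third position 2-fold.
Four-fold degenerate third positions: 4.

4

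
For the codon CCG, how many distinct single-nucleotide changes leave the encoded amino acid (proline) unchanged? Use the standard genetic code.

Position 1: none → 0 synonymous.
Position 2: none → 0 synonymous.
Position 3: CCU, CCC, CCA → 3 synonymous.
Total: 0 + 0 + 3 = 3.

3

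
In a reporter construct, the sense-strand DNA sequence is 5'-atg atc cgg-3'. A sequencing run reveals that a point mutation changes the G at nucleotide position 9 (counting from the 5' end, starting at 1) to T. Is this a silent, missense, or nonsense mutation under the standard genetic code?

Position 9 falls in codon 3: CGG → Arg.
After the substitution the codon is CGT → Arg.
Both encode Arg, so the change is synonymous.

silent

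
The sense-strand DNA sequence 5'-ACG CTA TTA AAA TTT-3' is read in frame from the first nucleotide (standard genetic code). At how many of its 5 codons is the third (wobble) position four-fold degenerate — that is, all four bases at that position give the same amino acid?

2

Codon 1 ACG (Thr): third position 4-fold.
Codon 2 CTA (Leu): third position 4-fold.
Codon 3 TTA (Leu): third position 2-fold.
Codon 4 AAA (Lys): third position 2-fold.
Codon 5 TTT (Phe): third position 2-fold.
Four-fold degenerate third positions: 2.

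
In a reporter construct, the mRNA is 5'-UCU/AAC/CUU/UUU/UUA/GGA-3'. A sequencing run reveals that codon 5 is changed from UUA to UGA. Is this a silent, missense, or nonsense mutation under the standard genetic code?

Position 14 falls in codon 5: UUA → Leu.
After the substitution the codon is UGA → Stop.
The new codon is a stop codon, so this is a nonsense mutation.

nonsense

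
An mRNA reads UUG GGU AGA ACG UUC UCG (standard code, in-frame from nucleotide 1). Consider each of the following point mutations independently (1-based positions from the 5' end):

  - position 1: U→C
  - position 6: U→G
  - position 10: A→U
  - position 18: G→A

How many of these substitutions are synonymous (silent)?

3

Codon 1: UUG (Leu) → CUG (Leu) — synonymous.
Codon 2: GGU (Gly) → GGG (Gly) — synonymous.
Codon 4: ACG (Thr) → UCG (Ser) — missense.
Codon 6: UCG (Ser) → UCA (Ser) — synonymous.
Synonymous: 3 of 4.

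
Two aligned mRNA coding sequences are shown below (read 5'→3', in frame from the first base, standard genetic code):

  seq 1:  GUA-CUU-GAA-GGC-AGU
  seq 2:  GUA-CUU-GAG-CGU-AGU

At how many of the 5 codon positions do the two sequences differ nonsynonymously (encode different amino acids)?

Codon 1: GUA Val / GUA Val — identical.
Codon 2: CUU Leu / CUU Leu — identical.
Codon 3: GAA Glu / GAG Glu — synonymous.
Codon 4: GGC Gly / CGU Arg — nonsynonymous.
Codon 5: AGU Ser / AGU Ser — identical.
Nonsynonymous differences: 1.

1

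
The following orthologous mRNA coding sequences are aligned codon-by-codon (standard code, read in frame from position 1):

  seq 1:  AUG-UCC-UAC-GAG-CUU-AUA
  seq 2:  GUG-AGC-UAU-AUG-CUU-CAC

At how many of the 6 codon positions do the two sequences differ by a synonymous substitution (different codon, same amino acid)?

2

Codon 1: AUG Met / GUG Val — nonsynonymous.
Codon 2: UCC Ser / AGC Ser — synonymous.
Codon 3: UAC Tyr / UAU Tyr — synonymous.
Codon 4: GAG Glu / AUG Met — nonsynonymous.
Codon 5: CUU Leu / CUU Leu — identical.
Codon 6: AUA Ile / CAC His — nonsynonymous.
Synonymous differences: 2.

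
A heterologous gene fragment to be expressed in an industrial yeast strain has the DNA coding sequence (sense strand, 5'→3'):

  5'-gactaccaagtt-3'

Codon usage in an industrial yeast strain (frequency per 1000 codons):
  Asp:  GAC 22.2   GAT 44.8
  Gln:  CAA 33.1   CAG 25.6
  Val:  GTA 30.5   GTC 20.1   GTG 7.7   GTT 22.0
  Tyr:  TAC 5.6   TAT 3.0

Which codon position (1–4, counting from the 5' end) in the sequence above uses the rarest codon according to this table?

Codon 1 GAC (Asp): 22.2 per 1000.
Codon 2 TAC (Tyr): 5.6 per 1000.
Codon 3 CAA (Gln): 33.1 per 1000.
Codon 4 GTT (Val): 22.0 per 1000.
Lowest frequency is 5.6 at codon 2.

2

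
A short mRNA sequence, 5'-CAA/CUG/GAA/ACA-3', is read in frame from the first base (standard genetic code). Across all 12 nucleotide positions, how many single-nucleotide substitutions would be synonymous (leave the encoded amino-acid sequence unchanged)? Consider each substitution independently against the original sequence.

Codon 1 (CAA, Gln): 1 synonymous substitution.
Codon 2 (CUG, Leu): 4 synonymous substitutions.
Codon 3 (GAA, Glu): 1 synonymous substitution.
Codon 4 (ACA, Thr): 3 synonymous substitutions.
Total: 1 + 4 + 1 + 3 = 9.

9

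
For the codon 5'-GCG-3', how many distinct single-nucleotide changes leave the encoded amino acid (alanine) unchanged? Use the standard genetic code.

3

Position 1: none → 0 synonymous.
Position 2: none → 0 synonymous.
Position 3: GCU, GCC, GCA → 3 synonymous.
Total: 0 + 0 + 3 = 3.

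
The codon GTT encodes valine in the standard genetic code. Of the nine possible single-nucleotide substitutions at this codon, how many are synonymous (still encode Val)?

Position 1: none → 0 synonymous.
Position 2: none → 0 synonymous.
Position 3: GTC, GTA, GTG → 3 synonymous.
Total: 0 + 0 + 3 = 3.

3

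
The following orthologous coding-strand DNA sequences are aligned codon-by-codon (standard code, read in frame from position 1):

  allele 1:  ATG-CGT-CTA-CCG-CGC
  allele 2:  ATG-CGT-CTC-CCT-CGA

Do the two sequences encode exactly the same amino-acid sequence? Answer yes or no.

Codon 1: ATG Met / ATG Met — identical.
Codon 2: CGT Arg / CGT Arg — identical.
Codon 3: CTA Leu / CTC Leu — synonymous.
Codon 4: CCG Pro / CCT Pro — synonymous.
Codon 5: CGC Arg / CGA Arg — synonymous.
Nonsynonymous differences: 0 → same protein.

yes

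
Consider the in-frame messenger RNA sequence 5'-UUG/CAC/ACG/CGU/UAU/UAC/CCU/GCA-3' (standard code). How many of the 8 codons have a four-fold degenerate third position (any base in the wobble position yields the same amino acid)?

4

Codon 1 UUG (Leu): third position 2-fold.
Codon 2 CAC (His): third position 2-fold.
Codon 3 ACG (Thr): third position 4-fold.
Codon 4 CGU (Arg): third position 4-fold.
Codon 5 UAU (Tyr): third position 2-fold.
Codon 6 UAC (Tyr): third position 2-fold.
Codon 7 CCU (Pro): third position 4-fold.
Codon 8 GCA (Ala): third position 4-fold.
Four-fold degenerate third positions: 4.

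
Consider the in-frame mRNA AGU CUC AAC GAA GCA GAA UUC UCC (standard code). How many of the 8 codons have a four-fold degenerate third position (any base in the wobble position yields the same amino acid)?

Codon 1 AGU (Ser): third position 2-fold.
Codon 2 CUC (Leu): third position 4-fold.
Codon 3 AAC (Asn): third position 2-fold.
Codon 4 GAA (Glu): third position 2-fold.
Codon 5 GCA (Ala): third position 4-fold.
Codon 6 GAA (Glu): third position 2-fold.
Codon 7 UUC (Phe): third position 2-fold.
Codon 8 UCC (Ser): third position 4-fold.
Four-fold degenerate third positions: 3.

3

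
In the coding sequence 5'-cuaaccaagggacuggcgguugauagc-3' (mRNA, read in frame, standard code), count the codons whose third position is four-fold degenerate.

Codon 1 CUA (Leu): third position 4-fold.
Codon 2 ACC (Thr): third position 4-fold.
Codon 3 AAG (Lys): third position 2-fold.
Codon 4 GGA (Gly): third position 4-fold.
Codon 5 CUG (Leu): third position 4-fold.
Codon 6 GCG (Ala): third position 4-fold.
Codon 7 GUU (Val): third position 4-fold.
Codon 8 GAU (Asp): third position 2-fold.
Codon 9 AGC (Ser): third position 2-fold.
Four-fold degenerate third positions: 6.

6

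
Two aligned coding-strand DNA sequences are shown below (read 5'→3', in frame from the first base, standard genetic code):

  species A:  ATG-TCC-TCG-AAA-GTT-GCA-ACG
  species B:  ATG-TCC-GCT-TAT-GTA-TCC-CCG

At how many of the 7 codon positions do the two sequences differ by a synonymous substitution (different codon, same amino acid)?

Codon 1: ATG Met / ATG Met — identical.
Codon 2: TCC Ser / TCC Ser — identical.
Codon 3: TCG Ser / GCT Ala — nonsynonymous.
Codon 4: AAA Lys / TAT Tyr — nonsynonymous.
Codon 5: GTT Val / GTA Val — synonymous.
Codon 6: GCA Ala / TCC Ser — nonsynonymous.
Codon 7: ACG Thr / CCG Pro — nonsynonymous.
Synonymous differences: 1.

1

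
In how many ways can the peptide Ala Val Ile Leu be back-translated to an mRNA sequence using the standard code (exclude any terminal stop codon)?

288

Ala: 4 codons.
Val: 4 codons.
Ile: 3 codons.
Leu: 6 codons.
4 × 4 × 3 × 6 = 288.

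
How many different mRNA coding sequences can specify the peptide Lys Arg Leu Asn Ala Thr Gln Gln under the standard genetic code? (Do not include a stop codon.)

9216

Lys: 2 codons.
Arg: 6 codons.
Leu: 6 codons.
Asn: 2 codons.
Ala: 4 codons.
Thr: 4 codons.
Gln: 2 codons.
Gln: 2 codons.
2 × 6 × 6 × 2 × 4 × 4 × 2 × 2 = 9216.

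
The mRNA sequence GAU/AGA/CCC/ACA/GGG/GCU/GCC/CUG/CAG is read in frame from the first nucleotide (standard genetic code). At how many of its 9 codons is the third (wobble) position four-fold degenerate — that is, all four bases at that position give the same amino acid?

Codon 1 GAU (Asp): third position 2-fold.
Codon 2 AGA (Arg): third position 2-fold.
Codon 3 CCC (Pro): third position 4-fold.
Codon 4 ACA (Thr): third position 4-fold.
Codon 5 GGG (Gly): third position 4-fold.
Codon 6 GCU (Ala): third position 4-fold.
Codon 7 GCC (Ala): third position 4-fold.
Codon 8 CUG (Leu): third position 4-fold.
Codon 9 CAG (Gln): third position 2-fold.
Four-fold degenerate third positions: 6.

6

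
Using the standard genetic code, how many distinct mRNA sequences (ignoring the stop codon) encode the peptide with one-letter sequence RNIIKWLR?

Arg: 6 codons.
Asn: 2 codons.
Ile: 3 codons.
Ile: 3 codons.
Lys: 2 codons.
Trp: 1 codon.
Leu: 6 codons.
Arg: 6 codons.
6 × 2 × 3 × 3 × 2 × 1 × 6 × 6 = 7776.

7776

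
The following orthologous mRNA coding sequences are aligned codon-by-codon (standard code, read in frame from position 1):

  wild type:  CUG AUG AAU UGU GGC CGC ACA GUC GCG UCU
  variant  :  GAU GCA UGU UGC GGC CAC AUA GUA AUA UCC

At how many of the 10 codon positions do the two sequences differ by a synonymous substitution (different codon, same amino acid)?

Codon 1: CUG Leu / GAU Asp — nonsynonymous.
Codon 2: AUG Met / GCA Ala — nonsynonymous.
Codon 3: AAU Asn / UGU Cys — nonsynonymous.
Codon 4: UGU Cys / UGC Cys — synonymous.
Codon 5: GGC Gly / GGC Gly — identical.
Codon 6: CGC Arg / CAC His — nonsynonymous.
Codon 7: ACA Thr / AUA Ile — nonsynonymous.
Codon 8: GUC Val / GUA Val — synonymous.
Codon 9: GCG Ala / AUA Ile — nonsynonymous.
Codon 10: UCU Ser / UCC Ser — synonymous.
Synonymous differences: 3.

3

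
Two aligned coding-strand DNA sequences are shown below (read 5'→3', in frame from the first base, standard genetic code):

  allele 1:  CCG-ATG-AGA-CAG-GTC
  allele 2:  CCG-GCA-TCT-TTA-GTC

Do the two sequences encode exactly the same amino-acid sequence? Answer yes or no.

no

Codon 1: CCG Pro / CCG Pro — identical.
Codon 2: ATG Met / GCA Ala — nonsynonymous.
Codon 3: AGA Arg / TCT Ser — nonsynonymous.
Codon 4: CAG Gln / TTA Leu — nonsynonymous.
Codon 5: GTC Val / GTC Val — identical.
Nonsynonymous differences: 3 → different protein.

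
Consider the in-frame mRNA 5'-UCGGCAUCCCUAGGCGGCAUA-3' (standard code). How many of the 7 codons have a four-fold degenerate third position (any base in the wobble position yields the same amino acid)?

Codon 1 UCG (Ser): third position 4-fold.
Codon 2 GCA (Ala): third position 4-fold.
Codon 3 UCC (Ser): third position 4-fold.
Codon 4 CUA (Leu): third position 4-fold.
Codon 5 GGC (Gly): third position 4-fold.
Codon 6 GGC (Gly): third position 4-fold.
Codon 7 AUA (Ile): third position 3-fold.
Four-fold degenerate third positions: 6.

6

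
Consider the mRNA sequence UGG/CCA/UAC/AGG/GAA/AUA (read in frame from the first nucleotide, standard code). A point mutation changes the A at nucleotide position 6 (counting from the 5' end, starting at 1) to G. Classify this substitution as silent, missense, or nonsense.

silent

Position 6 falls in codon 2: CCA → Pro.
After the substitution the codon is CCG → Pro.
Both encode Pro, so the change is synonymous.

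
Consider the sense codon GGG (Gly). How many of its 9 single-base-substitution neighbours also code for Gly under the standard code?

3

Position 1: none → 0 synonymous.
Position 2: none → 0 synonymous.
Position 3: GGT, GGC, GGA → 3 synonymous.
Total: 0 + 0 + 3 = 3.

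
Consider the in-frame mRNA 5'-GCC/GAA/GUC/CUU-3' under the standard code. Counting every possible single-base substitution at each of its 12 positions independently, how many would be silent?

Codon 1 (GCC, Ala): 3 synonymous substitutions.
Codon 2 (GAA, Glu): 1 synonymous substitution.
Codon 3 (GUC, Val): 3 synonymous substitutions.
Codon 4 (CUU, Leu): 3 synonymous substitutions.
Total: 3 + 1 + 3 + 3 = 10.

10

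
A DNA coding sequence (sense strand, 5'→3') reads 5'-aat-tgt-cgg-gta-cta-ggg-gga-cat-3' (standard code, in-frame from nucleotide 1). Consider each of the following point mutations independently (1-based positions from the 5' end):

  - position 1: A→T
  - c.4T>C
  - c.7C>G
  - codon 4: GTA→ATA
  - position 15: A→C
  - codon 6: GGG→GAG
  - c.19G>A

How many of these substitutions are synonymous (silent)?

1

Codon 1: AAT (Asn) → TAT (Tyr) — missense.
Codon 2: TGT (Cys) → CGT (Arg) — missense.
Codon 3: CGG (Arg) → GGG (Gly) — missense.
Codon 4: GTA (Val) → ATA (Ile) — missense.
Codon 5: CTA (Leu) → CTC (Leu) — synonymous.
Codon 6: GGG (Gly) → GAG (Glu) — missense.
Codon 7: GGA (Gly) → AGA (Arg) — missense.
Synonymous: 1 of 7.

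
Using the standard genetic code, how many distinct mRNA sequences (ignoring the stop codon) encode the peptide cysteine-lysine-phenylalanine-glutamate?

Cys: 2 codons.
Lys: 2 codons.
Phe: 2 codons.
Glu: 2 codons.
2 × 2 × 2 × 2 = 16.

16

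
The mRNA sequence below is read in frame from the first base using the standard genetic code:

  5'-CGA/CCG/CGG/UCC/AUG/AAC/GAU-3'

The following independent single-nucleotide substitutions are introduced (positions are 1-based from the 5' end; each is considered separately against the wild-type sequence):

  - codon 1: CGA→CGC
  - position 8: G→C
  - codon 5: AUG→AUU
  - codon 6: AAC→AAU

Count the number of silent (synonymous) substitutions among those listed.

Codon 1: CGA (Arg) → CGC (Arg) — synonymous.
Codon 3: CGG (Arg) → CCG (Pro) — missense.
Codon 5: AUG (Met) → AUU (Ile) — missense.
Codon 6: AAC (Asn) → AAU (Asn) — synonymous.
Synonymous: 2 of 4.

2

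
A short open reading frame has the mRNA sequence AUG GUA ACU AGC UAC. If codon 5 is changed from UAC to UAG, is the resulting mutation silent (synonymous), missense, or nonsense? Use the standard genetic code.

Position 15 falls in codon 5: UAC → Tyr.
After the substitution the codon is UAG → Stop.
The new codon is a stop codon, so this is a nonsense mutation.

nonsense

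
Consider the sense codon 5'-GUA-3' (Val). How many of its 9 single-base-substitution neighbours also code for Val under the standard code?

3

Position 1: none → 0 synonymous.
Position 2: none → 0 synonymous.
Position 3: GUU, GUC, GUG → 3 synonymous.
Total: 0 + 0 + 3 = 3.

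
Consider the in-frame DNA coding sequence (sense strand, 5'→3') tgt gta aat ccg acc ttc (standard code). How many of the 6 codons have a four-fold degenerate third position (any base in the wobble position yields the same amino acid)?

3

Codon 1 TGT (Cys): third position 2-fold.
Codon 2 GTA (Val): third position 4-fold.
Codon 3 AAT (Asn): third position 2-fold.
Codon 4 CCG (Pro): third position 4-fold.
Codon 5 ACC (Thr): third position 4-fold.
Codon 6 TTC (Phe): third position 2-fold.
Four-fold degenerate third positions: 3.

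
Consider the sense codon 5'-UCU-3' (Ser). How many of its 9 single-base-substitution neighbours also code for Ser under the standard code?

Position 1: none → 0 synonymous.
Position 2: none → 0 synonymous.
Position 3: UCC, UCA, UCG → 3 synonymous.
Total: 0 + 0 + 3 = 3.

3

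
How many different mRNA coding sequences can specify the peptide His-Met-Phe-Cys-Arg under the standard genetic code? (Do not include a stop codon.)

48

His: 2 codons.
Met: 1 codon.
Phe: 2 codons.
Cys: 2 codons.
Arg: 6 codons.
2 × 1 × 2 × 2 × 6 = 48.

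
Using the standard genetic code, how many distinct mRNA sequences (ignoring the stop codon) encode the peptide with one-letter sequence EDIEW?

24

Glu: 2 codons.
Asp: 2 codons.
Ile: 3 codons.
Glu: 2 codons.
Trp: 1 codon.
2 × 2 × 3 × 2 × 1 = 24.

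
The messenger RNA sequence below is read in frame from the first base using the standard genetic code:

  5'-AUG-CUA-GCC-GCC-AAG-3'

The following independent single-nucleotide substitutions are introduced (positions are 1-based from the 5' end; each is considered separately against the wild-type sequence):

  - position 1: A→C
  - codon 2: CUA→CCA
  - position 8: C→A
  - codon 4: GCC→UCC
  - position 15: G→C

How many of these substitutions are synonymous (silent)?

Codon 1: AUG (Met) → CUG (Leu) — missense.
Codon 2: CUA (Leu) → CCA (Pro) — missense.
Codon 3: GCC (Ala) → GAC (Asp) — missense.
Codon 4: GCC (Ala) → UCC (Ser) — missense.
Codon 5: AAG (Lys) → AAC (Asn) — missense.
Synonymous: 0 of 5.

0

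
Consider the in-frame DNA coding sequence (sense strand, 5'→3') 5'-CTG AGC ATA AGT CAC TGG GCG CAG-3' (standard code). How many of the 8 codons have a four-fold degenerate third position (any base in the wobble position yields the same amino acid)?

2

Codon 1 CTG (Leu): third position 4-fold.
Codon 2 AGC (Ser): third position 2-fold.
Codon 3 ATA (Ile): third position 3-fold.
Codon 4 AGT (Ser): third position 2-fold.
Codon 5 CAC (His): third position 2-fold.
Codon 6 TGG (Trp): third position 1-fold.
Codon 7 GCG (Ala): third position 4-fold.
Codon 8 CAG (Gln): third position 2-fold.
Four-fold degenerate third positions: 2.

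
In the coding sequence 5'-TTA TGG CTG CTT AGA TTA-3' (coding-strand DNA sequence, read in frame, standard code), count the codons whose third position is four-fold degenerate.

Codon 1 TTA (Leu): third position 2-fold.
Codon 2 TGG (Trp): third position 1-fold.
Codon 3 CTG (Leu): third position 4-fold.
Codon 4 CTT (Leu): third position 4-fold.
Codon 5 AGA (Arg): third position 2-fold.
Codon 6 TTA (Leu): third position 2-fold.
Four-fold degenerate third positions: 2.

2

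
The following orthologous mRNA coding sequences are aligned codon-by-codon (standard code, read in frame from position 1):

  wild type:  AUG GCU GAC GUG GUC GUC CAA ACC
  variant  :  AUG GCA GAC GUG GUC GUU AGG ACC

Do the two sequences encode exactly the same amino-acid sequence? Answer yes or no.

Codon 1: AUG Met / AUG Met — identical.
Codon 2: GCU Ala / GCA Ala — synonymous.
Codon 3: GAC Asp / GAC Asp — identical.
Codon 4: GUG Val / GUG Val — identical.
Codon 5: GUC Val / GUC Val — identical.
Codon 6: GUC Val / GUU Val — synonymous.
Codon 7: CAA Gln / AGG Arg — nonsynonymous.
Codon 8: ACC Thr / ACC Thr — identical.
Nonsynonymous differences: 1 → different protein.

no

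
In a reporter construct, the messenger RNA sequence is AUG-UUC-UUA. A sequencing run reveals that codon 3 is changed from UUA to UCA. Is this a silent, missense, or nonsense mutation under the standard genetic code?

missense

Position 8 falls in codon 3: UUA → Leu.
After the substitution the codon is UCA → Ser.
Leu ≠ Ser, so this is a missense mutation.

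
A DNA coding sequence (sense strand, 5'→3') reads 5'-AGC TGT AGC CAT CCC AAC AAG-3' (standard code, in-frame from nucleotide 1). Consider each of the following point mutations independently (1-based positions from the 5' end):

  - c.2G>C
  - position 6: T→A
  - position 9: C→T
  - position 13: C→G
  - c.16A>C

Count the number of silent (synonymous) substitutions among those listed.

Codon 1: AGC (Ser) → ACC (Thr) — missense.
Codon 2: TGT (Cys) → TGA (Stop) — nonsense.
Codon 3: AGC (Ser) → AGT (Ser) — synonymous.
Codon 5: CCC (Pro) → GCC (Ala) — missense.
Codon 6: AAC (Asn) → CAC (His) — missense.
Synonymous: 1 of 5.

1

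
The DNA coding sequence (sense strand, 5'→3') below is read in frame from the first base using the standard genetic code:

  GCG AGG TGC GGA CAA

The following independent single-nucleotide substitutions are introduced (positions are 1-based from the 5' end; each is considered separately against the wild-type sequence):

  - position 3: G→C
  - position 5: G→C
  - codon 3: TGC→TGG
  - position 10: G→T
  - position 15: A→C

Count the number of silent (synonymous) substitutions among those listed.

1

Codon 1: GCG (Ala) → GCC (Ala) — synonymous.
Codon 2: AGG (Arg) → ACG (Thr) — missense.
Codon 3: TGC (Cys) → TGG (Trp) — missense.
Codon 4: GGA (Gly) → TGA (Stop) — nonsense.
Codon 5: CAA (Gln) → CAC (His) — missense.
Synonymous: 1 of 5.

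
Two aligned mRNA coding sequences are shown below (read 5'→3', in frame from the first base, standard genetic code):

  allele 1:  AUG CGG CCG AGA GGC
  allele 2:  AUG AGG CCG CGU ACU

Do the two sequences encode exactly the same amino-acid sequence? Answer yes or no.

Codon 1: AUG Met / AUG Met — identical.
Codon 2: CGG Arg / AGG Arg — synonymous.
Codon 3: CCG Pro / CCG Pro — identical.
Codon 4: AGA Arg / CGU Arg — synonymous.
Codon 5: GGC Gly / ACU Thr — nonsynonymous.
Nonsynonymous differences: 1 → different protein.

no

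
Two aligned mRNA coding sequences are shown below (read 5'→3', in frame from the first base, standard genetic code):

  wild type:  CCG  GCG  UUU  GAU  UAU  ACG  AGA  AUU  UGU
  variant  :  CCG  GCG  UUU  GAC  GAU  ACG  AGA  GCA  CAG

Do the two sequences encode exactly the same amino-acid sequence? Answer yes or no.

no

Codon 1: CCG Pro / CCG Pro — identical.
Codon 2: GCG Ala / GCG Ala — identical.
Codon 3: UUU Phe / UUU Phe — identical.
Codon 4: GAU Asp / GAC Asp — synonymous.
Codon 5: UAU Tyr / GAU Asp — nonsynonymous.
Codon 6: ACG Thr / ACG Thr — identical.
Codon 7: AGA Arg / AGA Arg — identical.
Codon 8: AUU Ile / GCA Ala — nonsynonymous.
Codon 9: UGU Cys / CAG Gln — nonsynonymous.
Nonsynonymous differences: 3 → different protein.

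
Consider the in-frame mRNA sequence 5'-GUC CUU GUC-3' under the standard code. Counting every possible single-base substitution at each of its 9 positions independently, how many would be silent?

9

Codon 1 (GUC, Val): 3 synonymous substitutions.
Codon 2 (CUU, Leu): 3 synonymous substitutions.
Codon 3 (GUC, Val): 3 synonymous substitutions.
Total: 3 + 3 + 3 = 9.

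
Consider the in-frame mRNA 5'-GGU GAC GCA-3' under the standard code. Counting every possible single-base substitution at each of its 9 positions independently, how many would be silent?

7

Codon 1 (GGU, Gly): 3 synonymous substitutions.
Codon 2 (GAC, Asp): 1 synonymous substitution.
Codon 3 (GCA, Ala): 3 synonymous substitutions.
Total: 3 + 1 + 3 = 7.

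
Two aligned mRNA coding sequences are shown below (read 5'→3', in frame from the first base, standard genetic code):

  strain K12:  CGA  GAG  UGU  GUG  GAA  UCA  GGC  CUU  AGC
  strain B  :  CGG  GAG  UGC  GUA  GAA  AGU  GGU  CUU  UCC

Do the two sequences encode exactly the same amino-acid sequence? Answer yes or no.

Codon 1: CGA Arg / CGG Arg — synonymous.
Codon 2: GAG Glu / GAG Glu — identical.
Codon 3: UGU Cys / UGC Cys — synonymous.
Codon 4: GUG Val / GUA Val — synonymous.
Codon 5: GAA Glu / GAA Glu — identical.
Codon 6: UCA Ser / AGU Ser — synonymous.
Codon 7: GGC Gly / GGU Gly — synonymous.
Codon 8: CUU Leu / CUU Leu — identical.
Codon 9: AGC Ser / UCC Ser — synonymous.
Nonsynonymous differences: 0 → same protein.

yes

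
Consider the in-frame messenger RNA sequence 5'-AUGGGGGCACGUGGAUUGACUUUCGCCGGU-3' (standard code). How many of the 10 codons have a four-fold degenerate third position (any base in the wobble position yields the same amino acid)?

7

Codon 1 AUG (Met): third position 1-fold.
Codon 2 GGG (Gly): third position 4-fold.
Codon 3 GCA (Ala): third position 4-fold.
Codon 4 CGU (Arg): third position 4-fold.
Codon 5 GGA (Gly): third position 4-fold.
Codon 6 UUG (Leu): third position 2-fold.
Codon 7 ACU (Thr): third position 4-fold.
Codon 8 UUC (Phe): third position 2-fold.
Codon 9 GCC (Ala): third position 4-fold.
Codon 10 GGU (Gly): third position 4-fold.
Four-fold degenerate third positions: 7.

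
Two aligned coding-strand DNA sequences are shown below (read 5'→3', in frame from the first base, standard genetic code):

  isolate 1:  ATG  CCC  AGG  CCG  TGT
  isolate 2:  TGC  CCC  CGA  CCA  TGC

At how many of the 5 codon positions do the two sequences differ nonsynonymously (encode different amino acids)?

1

Codon 1: ATG Met / TGC Cys — nonsynonymous.
Codon 2: CCC Pro / CCC Pro — identical.
Codon 3: AGG Arg / CGA Arg — synonymous.
Codon 4: CCG Pro / CCA Pro — synonymous.
Codon 5: TGT Cys / TGC Cys — synonymous.
Nonsynonymous differences: 1.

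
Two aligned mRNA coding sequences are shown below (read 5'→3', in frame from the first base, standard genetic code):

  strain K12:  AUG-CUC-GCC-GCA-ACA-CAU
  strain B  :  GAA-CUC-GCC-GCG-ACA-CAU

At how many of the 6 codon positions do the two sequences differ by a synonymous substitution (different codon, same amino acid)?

Codon 1: AUG Met / GAA Glu — nonsynonymous.
Codon 2: CUC Leu / CUC Leu — identical.
Codon 3: GCC Ala / GCC Ala — identical.
Codon 4: GCA Ala / GCG Ala — synonymous.
Codon 5: ACA Thr / ACA Thr — identical.
Codon 6: CAU His / CAU His — identical.
Synonymous differences: 1.

1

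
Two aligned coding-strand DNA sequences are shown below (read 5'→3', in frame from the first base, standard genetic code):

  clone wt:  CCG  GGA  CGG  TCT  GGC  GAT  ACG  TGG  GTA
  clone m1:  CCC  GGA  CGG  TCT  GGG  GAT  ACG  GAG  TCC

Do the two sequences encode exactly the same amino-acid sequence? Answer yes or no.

Codon 1: CCG Pro / CCC Pro — synonymous.
Codon 2: GGA Gly / GGA Gly — identical.
Codon 3: CGG Arg / CGG Arg — identical.
Codon 4: TCT Ser / TCT Ser — identical.
Codon 5: GGC Gly / GGG Gly — synonymous.
Codon 6: GAT Asp / GAT Asp — identical.
Codon 7: ACG Thr / ACG Thr — identical.
Codon 8: TGG Trp / GAG Glu — nonsynonymous.
Codon 9: GTA Val / TCC Ser — nonsynonymous.
Nonsynonymous differences: 2 → different protein.

no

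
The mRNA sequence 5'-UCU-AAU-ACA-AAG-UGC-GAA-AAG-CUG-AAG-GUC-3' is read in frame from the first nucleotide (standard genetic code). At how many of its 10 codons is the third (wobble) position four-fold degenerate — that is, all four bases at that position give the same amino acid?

Codon 1 UCU (Ser): third position 4-fold.
Codon 2 AAU (Asn): third position 2-fold.
Codon 3 ACA (Thr): third position 4-fold.
Codon 4 AAG (Lys): third position 2-fold.
Codon 5 UGC (Cys): third position 2-fold.
Codon 6 GAA (Glu): third position 2-fold.
Codon 7 AAG (Lys): third position 2-fold.
Codon 8 CUG (Leu): third position 4-fold.
Codon 9 AAG (Lys): third position 2-fold.
Codon 10 GUC (Val): third position 4-fold.
Four-fold degenerate third positions: 4.

4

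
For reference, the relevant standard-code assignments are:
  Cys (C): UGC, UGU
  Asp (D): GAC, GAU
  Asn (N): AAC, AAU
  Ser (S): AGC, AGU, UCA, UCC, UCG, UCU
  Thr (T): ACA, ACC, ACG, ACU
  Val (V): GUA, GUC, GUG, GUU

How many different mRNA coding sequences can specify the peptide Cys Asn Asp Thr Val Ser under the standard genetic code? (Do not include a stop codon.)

768

Cys: 2 codons.
Asn: 2 codons.
Asp: 2 codons.
Thr: 4 codons.
Val: 4 codons.
Ser: 6 codons.
2 × 2 × 2 × 4 × 4 × 6 = 768.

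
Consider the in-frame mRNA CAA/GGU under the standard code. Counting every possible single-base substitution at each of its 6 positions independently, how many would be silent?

Codon 1 (CAA, Gln): 1 synonymous substitution.
Codon 2 (GGU, Gly): 3 synonymous substitutions.
Total: 1 + 3 = 4.

4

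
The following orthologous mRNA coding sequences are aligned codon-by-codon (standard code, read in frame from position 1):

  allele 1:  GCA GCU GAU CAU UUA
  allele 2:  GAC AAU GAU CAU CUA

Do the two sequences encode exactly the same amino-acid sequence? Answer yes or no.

no

Codon 1: GCA Ala / GAC Asp — nonsynonymous.
Codon 2: GCU Ala / AAU Asn — nonsynonymous.
Codon 3: GAU Asp / GAU Asp — identical.
Codon 4: CAU His / CAU His — identical.
Codon 5: UUA Leu / CUA Leu — synonymous.
Nonsynonymous differences: 2 → different protein.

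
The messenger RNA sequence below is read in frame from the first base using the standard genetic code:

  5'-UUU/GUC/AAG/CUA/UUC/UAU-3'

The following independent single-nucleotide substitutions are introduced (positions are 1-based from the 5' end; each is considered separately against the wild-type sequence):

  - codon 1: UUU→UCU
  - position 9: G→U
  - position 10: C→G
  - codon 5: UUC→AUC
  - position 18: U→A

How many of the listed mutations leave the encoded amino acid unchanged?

0

Codon 1: UUU (Phe) → UCU (Ser) — missense.
Codon 3: AAG (Lys) → AAU (Asn) — missense.
Codon 4: CUA (Leu) → GUA (Val) — missense.
Codon 5: UUC (Phe) → AUC (Ile) — missense.
Codon 6: UAU (Tyr) → UAA (Stop) — nonsense.
Synonymous: 0 of 5.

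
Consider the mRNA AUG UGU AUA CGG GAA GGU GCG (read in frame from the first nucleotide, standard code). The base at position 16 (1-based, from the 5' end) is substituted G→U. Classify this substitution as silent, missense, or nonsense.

missense

Position 16 falls in codon 6: GGU → Gly.
After the substitution the codon is UGU → Cys.
Gly ≠ Cys, so this is a missense mutation.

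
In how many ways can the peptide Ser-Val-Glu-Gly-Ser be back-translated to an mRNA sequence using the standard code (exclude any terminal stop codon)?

Ser: 6 codons.
Val: 4 codons.
Glu: 2 codons.
Gly: 4 codons.
Ser: 6 codons.
6 × 4 × 2 × 4 × 6 = 1152.

1152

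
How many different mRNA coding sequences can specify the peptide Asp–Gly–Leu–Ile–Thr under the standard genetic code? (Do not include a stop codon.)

576

Asp: 2 codons.
Gly: 4 codons.
Leu: 6 codons.
Ile: 3 codons.
Thr: 4 codons.
2 × 4 × 6 × 3 × 4 = 576.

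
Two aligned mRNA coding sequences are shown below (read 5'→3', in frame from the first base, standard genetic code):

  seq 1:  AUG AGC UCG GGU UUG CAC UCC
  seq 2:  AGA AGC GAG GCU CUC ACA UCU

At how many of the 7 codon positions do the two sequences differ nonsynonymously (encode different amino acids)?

4

Codon 1: AUG Met / AGA Arg — nonsynonymous.
Codon 2: AGC Ser / AGC Ser — identical.
Codon 3: UCG Ser / GAG Glu — nonsynonymous.
Codon 4: GGU Gly / GCU Ala — nonsynonymous.
Codon 5: UUG Leu / CUC Leu — synonymous.
Codon 6: CAC His / ACA Thr — nonsynonymous.
Codon 7: UCC Ser / UCU Ser — synonymous.
Nonsynonymous differences: 4.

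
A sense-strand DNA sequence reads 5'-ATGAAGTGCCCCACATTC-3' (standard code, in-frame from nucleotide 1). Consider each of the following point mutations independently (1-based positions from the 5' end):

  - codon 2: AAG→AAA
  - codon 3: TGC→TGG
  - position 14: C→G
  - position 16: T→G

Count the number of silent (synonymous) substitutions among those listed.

Codon 2: AAG (Lys) → AAA (Lys) — synonymous.
Codon 3: TGC (Cys) → TGG (Trp) — missense.
Codon 5: ACA (Thr) → AGA (Arg) — missense.
Codon 6: TTC (Phe) → GTC (Val) — missense.
Synonymous: 1 of 4.

1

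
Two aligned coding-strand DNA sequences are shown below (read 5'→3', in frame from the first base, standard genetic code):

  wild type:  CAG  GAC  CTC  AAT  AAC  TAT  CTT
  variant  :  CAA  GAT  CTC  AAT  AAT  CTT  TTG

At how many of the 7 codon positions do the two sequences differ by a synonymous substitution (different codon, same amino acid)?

4

Codon 1: CAG Gln / CAA Gln — synonymous.
Codon 2: GAC Asp / GAT Asp — synonymous.
Codon 3: CTC Leu / CTC Leu — identical.
Codon 4: AAT Asn / AAT Asn — identical.
Codon 5: AAC Asn / AAT Asn — synonymous.
Codon 6: TAT Tyr / CTT Leu — nonsynonymous.
Codon 7: CTT Leu / TTG Leu — synonymous.
Synonymous differences: 4.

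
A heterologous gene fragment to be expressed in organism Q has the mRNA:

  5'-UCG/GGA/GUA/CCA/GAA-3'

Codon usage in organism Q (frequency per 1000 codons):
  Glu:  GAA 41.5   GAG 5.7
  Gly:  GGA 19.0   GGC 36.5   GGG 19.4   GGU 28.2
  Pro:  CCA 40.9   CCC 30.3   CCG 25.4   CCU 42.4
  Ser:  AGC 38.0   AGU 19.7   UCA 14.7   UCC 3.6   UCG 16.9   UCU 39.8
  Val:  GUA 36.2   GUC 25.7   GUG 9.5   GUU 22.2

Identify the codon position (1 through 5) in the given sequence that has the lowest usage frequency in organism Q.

1

Codon 1 UCG (Ser): 16.9 per 1000.
Codon 2 GGA (Gly): 19.0 per 1000.
Codon 3 GUA (Val): 36.2 per 1000.
Codon 4 CCA (Pro): 40.9 per 1000.
Codon 5 GAA (Glu): 41.5 per 1000.
Lowest frequency is 16.9 at codon 1.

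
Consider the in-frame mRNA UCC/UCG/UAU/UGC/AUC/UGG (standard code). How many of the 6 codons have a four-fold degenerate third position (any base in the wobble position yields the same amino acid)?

Codon 1 UCC (Ser): third position 4-fold.
Codon 2 UCG (Ser): third position 4-fold.
Codon 3 UAU (Tyr): third position 2-fold.
Codon 4 UGC (Cys): third position 2-fold.
Codon 5 AUC (Ile): third position 3-fold.
Codon 6 UGG (Trp): third position 1-fold.
Four-fold degenerate third positions: 2.

2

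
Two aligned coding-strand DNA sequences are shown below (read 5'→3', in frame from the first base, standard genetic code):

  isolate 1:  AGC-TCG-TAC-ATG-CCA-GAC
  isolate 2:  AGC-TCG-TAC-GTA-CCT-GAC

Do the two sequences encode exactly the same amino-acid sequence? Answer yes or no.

Codon 1: AGC Ser / AGC Ser — identical.
Codon 2: TCG Ser / TCG Ser — identical.
Codon 3: TAC Tyr / TAC Tyr — identical.
Codon 4: ATG Met / GTA Val — nonsynonymous.
Codon 5: CCA Pro / CCT Pro — synonymous.
Codon 6: GAC Asp / GAC Asp — identical.
Nonsynonymous differences: 1 → different protein.

no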